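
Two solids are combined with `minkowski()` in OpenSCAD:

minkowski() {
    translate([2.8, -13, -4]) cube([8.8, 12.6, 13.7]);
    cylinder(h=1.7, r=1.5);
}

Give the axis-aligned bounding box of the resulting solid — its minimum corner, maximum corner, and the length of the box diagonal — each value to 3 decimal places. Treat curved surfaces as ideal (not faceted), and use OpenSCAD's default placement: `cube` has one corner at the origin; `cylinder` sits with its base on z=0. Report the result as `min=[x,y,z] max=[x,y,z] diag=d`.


A = translate([2.8, -13, -4]) cube([8.8, 12.6, 13.7]) → bbox [2.8,-13,-4] .. [11.6,-0.4,9.7]
B = cylinder(h=1.7, r=1.5) → bbox [-1.5,-1.5,0] .. [1.5,1.5,1.7]
lo = A.lo+B.lo = [2.8-1.5, -13-1.5, -4+0] = [1.300,-14.500,-4.000]
hi = A.hi+B.hi = [11.6+1.5, -0.4+1.5, 9.7+1.7] = [13.100,1.100,11.400]
diag = √(11.8²+15.6²+15.4²) = √619.76 = 24.895

min=[1.300,-14.500,-4.000] max=[13.100,1.100,11.400] diag=24.895


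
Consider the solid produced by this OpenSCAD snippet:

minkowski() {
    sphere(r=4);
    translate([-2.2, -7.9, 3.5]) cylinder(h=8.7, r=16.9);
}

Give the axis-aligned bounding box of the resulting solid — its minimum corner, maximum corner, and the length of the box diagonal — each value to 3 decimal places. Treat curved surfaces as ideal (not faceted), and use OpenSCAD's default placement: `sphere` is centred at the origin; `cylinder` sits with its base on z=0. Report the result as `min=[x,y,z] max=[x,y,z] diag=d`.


min=[-23.100,-28.800,-0.500] max=[18.700,13.000,16.200] diag=61.428

A = translate([-2.2, -7.9, 3.5]) cylinder(h=8.7, r=16.9) → bbox [-19.1,-24.8,3.5] .. [14.7,9,12.2]
B = sphere(r=4) → bbox [-4,-4,-4] .. [4,4,4]
lo = A.lo+B.lo = [-19.1-4, -24.8-4, 3.5-4] = [-23.100,-28.800,-0.500]
hi = A.hi+B.hi = [14.7+4, 9+4, 12.2+4] = [18.700,13.000,16.200]
diag = √(41.8²+41.8²+16.7²) = √3773.37 = 61.428


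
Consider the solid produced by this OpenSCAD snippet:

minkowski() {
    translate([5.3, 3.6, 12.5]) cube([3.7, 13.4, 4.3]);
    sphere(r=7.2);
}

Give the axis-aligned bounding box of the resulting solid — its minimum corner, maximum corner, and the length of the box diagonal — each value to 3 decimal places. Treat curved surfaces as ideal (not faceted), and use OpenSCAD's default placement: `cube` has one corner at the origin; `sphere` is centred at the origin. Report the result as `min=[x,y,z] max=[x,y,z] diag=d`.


min=[-1.900,-3.600,5.300] max=[16.200,24.200,24.000] diag=38.081

A = translate([5.3, 3.6, 12.5]) cube([3.7, 13.4, 4.3]) → bbox [5.3,3.6,12.5] .. [9,17,16.8]
B = sphere(r=7.2) → bbox [-7.2,-7.2,-7.2] .. [7.2,7.2,7.2]
lo = A.lo+B.lo = [5.3-7.2, 3.6-7.2, 12.5-7.2] = [-1.900,-3.600,5.300]
hi = A.hi+B.hi = [9+7.2, 17+7.2, 16.8+7.2] = [16.200,24.200,24.000]
diag = √(18.1²+27.8²+18.7²) = √1450.14 = 38.081


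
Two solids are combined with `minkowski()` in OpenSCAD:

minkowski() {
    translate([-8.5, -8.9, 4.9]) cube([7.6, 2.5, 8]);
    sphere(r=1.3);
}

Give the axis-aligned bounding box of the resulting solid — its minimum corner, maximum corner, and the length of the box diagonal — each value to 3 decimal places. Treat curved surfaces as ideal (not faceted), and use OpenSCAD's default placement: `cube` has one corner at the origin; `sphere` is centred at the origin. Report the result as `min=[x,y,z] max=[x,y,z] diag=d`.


min=[-9.800,-10.200,3.600] max=[0.400,-5.100,14.200] diag=15.570

A = translate([-8.5, -8.9, 4.9]) cube([7.6, 2.5, 8]) → bbox [-8.5,-8.9,4.9] .. [-0.9,-6.4,12.9]
B = sphere(r=1.3) → bbox [-1.3,-1.3,-1.3] .. [1.3,1.3,1.3]
lo = A.lo+B.lo = [-8.5-1.3, -8.9-1.3, 4.9-1.3] = [-9.800,-10.200,3.600]
hi = A.hi+B.hi = [-0.9+1.3, -6.4+1.3, 12.9+1.3] = [0.400,-5.100,14.200]
diag = √(10.2²+5.1²+10.6²) = √242.41 = 15.570


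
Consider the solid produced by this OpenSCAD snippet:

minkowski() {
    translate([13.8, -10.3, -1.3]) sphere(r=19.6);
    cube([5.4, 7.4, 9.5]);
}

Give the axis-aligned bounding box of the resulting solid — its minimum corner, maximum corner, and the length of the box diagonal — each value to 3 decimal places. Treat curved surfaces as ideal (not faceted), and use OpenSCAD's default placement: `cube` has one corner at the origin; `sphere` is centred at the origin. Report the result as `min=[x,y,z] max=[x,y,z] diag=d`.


A = translate([13.8, -10.3, -1.3]) sphere(r=19.6) → bbox [-5.8,-29.9,-20.9] .. [33.4,9.3,18.3]
B = cube([5.4, 7.4, 9.5]) → bbox [0,0,0] .. [5.4,7.4,9.5]
lo = A.lo+B.lo = [-5.8+0, -29.9+0, -20.9+0] = [-5.800,-29.900,-20.900]
hi = A.hi+B.hi = [33.4+5.4, 9.3+7.4, 18.3+9.5] = [38.800,16.700,27.800]
diag = √(44.6²+46.6²+48.7²) = √6532.41 = 80.823

min=[-5.800,-29.900,-20.900] max=[38.800,16.700,27.800] diag=80.823


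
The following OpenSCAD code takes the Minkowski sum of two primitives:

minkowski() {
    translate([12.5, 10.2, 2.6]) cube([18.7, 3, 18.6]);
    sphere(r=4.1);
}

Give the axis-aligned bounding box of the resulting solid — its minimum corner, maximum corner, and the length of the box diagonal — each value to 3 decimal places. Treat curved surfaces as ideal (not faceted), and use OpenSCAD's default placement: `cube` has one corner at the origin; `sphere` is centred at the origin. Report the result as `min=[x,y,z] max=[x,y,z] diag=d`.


min=[8.400,6.100,-1.500] max=[35.300,17.300,25.300] diag=39.589

A = translate([12.5, 10.2, 2.6]) cube([18.7, 3, 18.6]) → bbox [12.5,10.2,2.6] .. [31.2,13.2,21.2]
B = sphere(r=4.1) → bbox [-4.1,-4.1,-4.1] .. [4.1,4.1,4.1]
lo = A.lo+B.lo = [12.5-4.1, 10.2-4.1, 2.6-4.1] = [8.400,6.100,-1.500]
hi = A.hi+B.hi = [31.2+4.1, 13.2+4.1, 21.2+4.1] = [35.300,17.300,25.300]
diag = √(26.9²+11.2²+26.8²) = √1567.29 = 39.589


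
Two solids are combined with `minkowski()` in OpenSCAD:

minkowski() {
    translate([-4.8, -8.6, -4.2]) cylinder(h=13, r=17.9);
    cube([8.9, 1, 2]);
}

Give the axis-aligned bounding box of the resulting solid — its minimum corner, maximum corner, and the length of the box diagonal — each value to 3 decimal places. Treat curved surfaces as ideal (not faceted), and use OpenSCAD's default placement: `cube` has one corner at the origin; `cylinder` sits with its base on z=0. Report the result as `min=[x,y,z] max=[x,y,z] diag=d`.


A = translate([-4.8, -8.6, -4.2]) cylinder(h=13, r=17.9) → bbox [-22.7,-26.5,-4.2] .. [13.1,9.3,8.8]
B = cube([8.9, 1, 2]) → bbox [0,0,0] .. [8.9,1,2]
lo = A.lo+B.lo = [-22.7+0, -26.5+0, -4.2+0] = [-22.700,-26.500,-4.200]
hi = A.hi+B.hi = [13.1+8.9, 9.3+1, 8.8+2] = [22.000,10.300,10.800]
diag = √(44.7²+36.8²+15²) = √3577.33 = 59.811

min=[-22.700,-26.500,-4.200] max=[22.000,10.300,10.800] diag=59.811


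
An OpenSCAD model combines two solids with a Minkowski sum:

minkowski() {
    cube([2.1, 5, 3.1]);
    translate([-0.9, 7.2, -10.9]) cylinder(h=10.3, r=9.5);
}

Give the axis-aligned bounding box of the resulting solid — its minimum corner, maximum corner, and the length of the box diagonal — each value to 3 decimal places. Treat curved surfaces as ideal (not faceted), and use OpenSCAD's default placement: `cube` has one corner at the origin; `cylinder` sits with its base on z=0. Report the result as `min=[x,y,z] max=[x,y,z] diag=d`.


A = translate([-0.9, 7.2, -10.9]) cylinder(h=10.3, r=9.5) → bbox [-10.4,-2.3,-10.9] .. [8.6,16.7,-0.6]
B = cube([2.1, 5, 3.1]) → bbox [0,0,0] .. [2.1,5,3.1]
lo = A.lo+B.lo = [-10.4+0, -2.3+0, -10.9+0] = [-10.400,-2.300,-10.900]
hi = A.hi+B.hi = [8.6+2.1, 16.7+5, -0.6+3.1] = [10.700,21.700,2.500]
diag = √(21.1²+24²+13.4²) = √1200.77 = 34.652

min=[-10.400,-2.300,-10.900] max=[10.700,21.700,2.500] diag=34.652


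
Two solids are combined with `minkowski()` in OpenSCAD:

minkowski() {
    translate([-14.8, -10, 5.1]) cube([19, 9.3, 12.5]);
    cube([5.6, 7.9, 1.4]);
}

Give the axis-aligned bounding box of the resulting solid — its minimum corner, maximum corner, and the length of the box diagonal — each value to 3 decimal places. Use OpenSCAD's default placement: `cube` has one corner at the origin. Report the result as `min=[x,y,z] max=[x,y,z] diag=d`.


A = translate([-14.8, -10, 5.1]) cube([19, 9.3, 12.5]) → bbox [-14.8,-10,5.1] .. [4.2,-0.7,17.6]
B = cube([5.6, 7.9, 1.4]) → bbox [0,0,0] .. [5.6,7.9,1.4]
lo = A.lo+B.lo = [-14.8+0, -10+0, 5.1+0] = [-14.800,-10.000,5.100]
hi = A.hi+B.hi = [4.2+5.6, -0.7+7.9, 17.6+1.4] = [9.800,7.200,19.000]
diag = √(24.6²+17.2²+13.9²) = √1094.21 = 33.079

min=[-14.800,-10.000,5.100] max=[9.800,7.200,19.000] diag=33.079


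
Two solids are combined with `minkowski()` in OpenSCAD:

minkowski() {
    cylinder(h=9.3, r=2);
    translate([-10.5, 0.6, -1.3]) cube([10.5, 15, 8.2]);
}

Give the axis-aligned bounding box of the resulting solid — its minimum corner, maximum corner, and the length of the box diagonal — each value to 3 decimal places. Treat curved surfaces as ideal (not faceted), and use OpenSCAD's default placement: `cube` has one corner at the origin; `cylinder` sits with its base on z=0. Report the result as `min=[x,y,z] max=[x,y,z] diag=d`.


min=[-12.500,-1.400,-1.300] max=[2.000,17.600,16.200] diag=29.623

A = translate([-10.5, 0.6, -1.3]) cube([10.5, 15, 8.2]) → bbox [-10.5,0.6,-1.3] .. [0,15.6,6.9]
B = cylinder(h=9.3, r=2) → bbox [-2,-2,0] .. [2,2,9.3]
lo = A.lo+B.lo = [-10.5-2, 0.6-2, -1.3+0] = [-12.500,-1.400,-1.300]
hi = A.hi+B.hi = [0+2, 15.6+2, 6.9+9.3] = [2.000,17.600,16.200]
diag = √(14.5²+19²+17.5²) = √877.5 = 29.623


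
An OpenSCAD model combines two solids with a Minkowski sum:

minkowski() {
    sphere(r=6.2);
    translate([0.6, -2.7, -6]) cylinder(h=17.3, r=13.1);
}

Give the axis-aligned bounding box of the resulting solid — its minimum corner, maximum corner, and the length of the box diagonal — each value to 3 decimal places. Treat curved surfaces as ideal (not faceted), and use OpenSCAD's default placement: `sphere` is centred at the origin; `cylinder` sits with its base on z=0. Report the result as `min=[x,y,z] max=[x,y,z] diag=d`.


A = translate([0.6, -2.7, -6]) cylinder(h=17.3, r=13.1) → bbox [-12.5,-15.8,-6] .. [13.7,10.4,11.3]
B = sphere(r=6.2) → bbox [-6.2,-6.2,-6.2] .. [6.2,6.2,6.2]
lo = A.lo+B.lo = [-12.5-6.2, -15.8-6.2, -6-6.2] = [-18.700,-22.000,-12.200]
hi = A.hi+B.hi = [13.7+6.2, 10.4+6.2, 11.3+6.2] = [19.900,16.600,17.500]
diag = √(38.6²+38.6²+29.7²) = √3862.01 = 62.145

min=[-18.700,-22.000,-12.200] max=[19.900,16.600,17.500] diag=62.145


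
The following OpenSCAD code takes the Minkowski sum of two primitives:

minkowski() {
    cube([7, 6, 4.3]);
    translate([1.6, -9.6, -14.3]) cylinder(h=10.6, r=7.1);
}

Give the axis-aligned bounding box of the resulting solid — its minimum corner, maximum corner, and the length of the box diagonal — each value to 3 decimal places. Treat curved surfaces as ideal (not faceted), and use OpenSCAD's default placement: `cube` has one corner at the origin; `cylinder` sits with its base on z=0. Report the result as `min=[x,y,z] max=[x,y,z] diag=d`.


A = translate([1.6, -9.6, -14.3]) cylinder(h=10.6, r=7.1) → bbox [-5.5,-16.7,-14.3] .. [8.7,-2.5,-3.7]
B = cube([7, 6, 4.3]) → bbox [0,0,0] .. [7,6,4.3]
lo = A.lo+B.lo = [-5.5+0, -16.7+0, -14.3+0] = [-5.500,-16.700,-14.300]
hi = A.hi+B.hi = [8.7+7, -2.5+6, -3.7+4.3] = [15.700,3.500,0.600]
diag = √(21.2²+20.2²+14.9²) = √1079.49 = 32.856

min=[-5.500,-16.700,-14.300] max=[15.700,3.500,0.600] diag=32.856


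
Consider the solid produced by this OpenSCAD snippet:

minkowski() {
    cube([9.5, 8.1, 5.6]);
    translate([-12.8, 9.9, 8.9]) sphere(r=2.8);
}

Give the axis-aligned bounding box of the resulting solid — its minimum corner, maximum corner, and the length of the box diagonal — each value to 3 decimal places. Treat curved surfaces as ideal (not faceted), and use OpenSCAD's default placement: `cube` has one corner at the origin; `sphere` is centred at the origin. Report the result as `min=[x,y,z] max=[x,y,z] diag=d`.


A = translate([-12.8, 9.9, 8.9]) sphere(r=2.8) → bbox [-15.6,7.1,6.1] .. [-10,12.7,11.7]
B = cube([9.5, 8.1, 5.6]) → bbox [0,0,0] .. [9.5,8.1,5.6]
lo = A.lo+B.lo = [-15.6+0, 7.1+0, 6.1+0] = [-15.600,7.100,6.100]
hi = A.hi+B.hi = [-10+9.5, 12.7+8.1, 11.7+5.6] = [-0.500,20.800,17.300]
diag = √(15.1²+13.7²+11.2²) = √541.14 = 23.262

min=[-15.600,7.100,6.100] max=[-0.500,20.800,17.300] diag=23.262


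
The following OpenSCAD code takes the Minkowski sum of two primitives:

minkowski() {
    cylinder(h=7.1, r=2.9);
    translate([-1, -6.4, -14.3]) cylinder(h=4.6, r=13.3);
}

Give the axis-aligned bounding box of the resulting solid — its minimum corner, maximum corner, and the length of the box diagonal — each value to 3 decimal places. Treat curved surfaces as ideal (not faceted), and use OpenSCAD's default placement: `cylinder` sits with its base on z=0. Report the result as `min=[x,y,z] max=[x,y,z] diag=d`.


A = translate([-1, -6.4, -14.3]) cylinder(h=4.6, r=13.3) → bbox [-14.3,-19.7,-14.3] .. [12.3,6.9,-9.7]
B = cylinder(h=7.1, r=2.9) → bbox [-2.9,-2.9,0] .. [2.9,2.9,7.1]
lo = A.lo+B.lo = [-14.3-2.9, -19.7-2.9, -14.3+0] = [-17.200,-22.600,-14.300]
hi = A.hi+B.hi = [12.3+2.9, 6.9+2.9, -9.7+7.1] = [15.200,9.800,-2.600]
diag = √(32.4²+32.4²+11.7²) = √2236.41 = 47.291

min=[-17.200,-22.600,-14.300] max=[15.200,9.800,-2.600] diag=47.291


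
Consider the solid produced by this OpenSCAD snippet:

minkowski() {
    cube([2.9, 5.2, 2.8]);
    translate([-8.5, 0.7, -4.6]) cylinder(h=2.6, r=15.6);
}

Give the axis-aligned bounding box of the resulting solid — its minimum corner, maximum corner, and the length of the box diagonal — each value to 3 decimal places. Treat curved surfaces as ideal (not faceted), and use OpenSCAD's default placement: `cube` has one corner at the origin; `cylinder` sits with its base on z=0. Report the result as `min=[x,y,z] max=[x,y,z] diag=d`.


min=[-24.100,-14.900,-4.600] max=[10.000,21.500,0.800] diag=50.169

A = translate([-8.5, 0.7, -4.6]) cylinder(h=2.6, r=15.6) → bbox [-24.1,-14.9,-4.6] .. [7.1,16.3,-2]
B = cube([2.9, 5.2, 2.8]) → bbox [0,0,0] .. [2.9,5.2,2.8]
lo = A.lo+B.lo = [-24.1+0, -14.9+0, -4.6+0] = [-24.100,-14.900,-4.600]
hi = A.hi+B.hi = [7.1+2.9, 16.3+5.2, -2+2.8] = [10.000,21.500,0.800]
diag = √(34.1²+36.4²+5.4²) = √2516.93 = 50.169


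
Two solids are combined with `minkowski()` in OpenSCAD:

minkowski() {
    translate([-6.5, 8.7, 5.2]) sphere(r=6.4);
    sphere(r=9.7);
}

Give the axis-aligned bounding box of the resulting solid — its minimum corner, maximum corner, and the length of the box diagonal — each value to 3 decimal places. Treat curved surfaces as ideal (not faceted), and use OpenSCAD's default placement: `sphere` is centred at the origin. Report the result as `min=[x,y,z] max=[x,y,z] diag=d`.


min=[-22.600,-7.400,-10.900] max=[9.600,24.800,21.300] diag=55.772

A = translate([-6.5, 8.7, 5.2]) sphere(r=6.4) → bbox [-12.9,2.3,-1.2] .. [-0.1,15.1,11.6]
B = sphere(r=9.7) → bbox [-9.7,-9.7,-9.7] .. [9.7,9.7,9.7]
lo = A.lo+B.lo = [-12.9-9.7, 2.3-9.7, -1.2-9.7] = [-22.600,-7.400,-10.900]
hi = A.hi+B.hi = [-0.1+9.7, 15.1+9.7, 11.6+9.7] = [9.600,24.800,21.300]
diag = √(32.2²+32.2²+32.2²) = √3110.52 = 55.772


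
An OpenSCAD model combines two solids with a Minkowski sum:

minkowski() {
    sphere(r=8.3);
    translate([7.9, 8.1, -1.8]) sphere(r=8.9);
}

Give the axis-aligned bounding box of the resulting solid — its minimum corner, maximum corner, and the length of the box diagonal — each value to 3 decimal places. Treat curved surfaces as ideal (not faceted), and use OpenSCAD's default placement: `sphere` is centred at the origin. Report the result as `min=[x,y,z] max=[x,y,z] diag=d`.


min=[-9.300,-9.100,-19.000] max=[25.100,25.300,15.400] diag=59.583

A = translate([7.9, 8.1, -1.8]) sphere(r=8.9) → bbox [-1,-0.8,-10.7] .. [16.8,17,7.1]
B = sphere(r=8.3) → bbox [-8.3,-8.3,-8.3] .. [8.3,8.3,8.3]
lo = A.lo+B.lo = [-1-8.3, -0.8-8.3, -10.7-8.3] = [-9.300,-9.100,-19.000]
hi = A.hi+B.hi = [16.8+8.3, 17+8.3, 7.1+8.3] = [25.100,25.300,15.400]
diag = √(34.4²+34.4²+34.4²) = √3550.08 = 59.583


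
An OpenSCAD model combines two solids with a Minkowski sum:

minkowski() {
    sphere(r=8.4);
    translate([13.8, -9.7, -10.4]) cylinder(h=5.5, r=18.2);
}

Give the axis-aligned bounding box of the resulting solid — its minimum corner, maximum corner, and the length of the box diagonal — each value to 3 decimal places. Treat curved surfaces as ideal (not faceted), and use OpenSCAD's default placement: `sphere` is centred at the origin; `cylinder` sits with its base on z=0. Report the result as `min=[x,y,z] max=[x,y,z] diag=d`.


A = translate([13.8, -9.7, -10.4]) cylinder(h=5.5, r=18.2) → bbox [-4.4,-27.9,-10.4] .. [32,8.5,-4.9]
B = sphere(r=8.4) → bbox [-8.4,-8.4,-8.4] .. [8.4,8.4,8.4]
lo = A.lo+B.lo = [-4.4-8.4, -27.9-8.4, -10.4-8.4] = [-12.800,-36.300,-18.800]
hi = A.hi+B.hi = [32+8.4, 8.5+8.4, -4.9+8.4] = [40.400,16.900,3.500]
diag = √(53.2²+53.2²+22.3²) = √6157.77 = 78.471

min=[-12.800,-36.300,-18.800] max=[40.400,16.900,3.500] diag=78.471


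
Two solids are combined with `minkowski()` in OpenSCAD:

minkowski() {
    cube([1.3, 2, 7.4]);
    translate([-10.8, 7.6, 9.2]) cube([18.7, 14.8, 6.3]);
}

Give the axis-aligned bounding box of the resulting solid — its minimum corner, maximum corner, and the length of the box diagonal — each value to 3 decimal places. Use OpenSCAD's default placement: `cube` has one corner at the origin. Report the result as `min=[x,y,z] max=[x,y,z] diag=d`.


A = translate([-10.8, 7.6, 9.2]) cube([18.7, 14.8, 6.3]) → bbox [-10.8,7.6,9.2] .. [7.9,22.4,15.5]
B = cube([1.3, 2, 7.4]) → bbox [0,0,0] .. [1.3,2,7.4]
lo = A.lo+B.lo = [-10.8+0, 7.6+0, 9.2+0] = [-10.800,7.600,9.200]
hi = A.hi+B.hi = [7.9+1.3, 22.4+2, 15.5+7.4] = [9.200,24.400,22.900]
diag = √(20²+16.8²+13.7²) = √869.93 = 29.495

min=[-10.800,7.600,9.200] max=[9.200,24.400,22.900] diag=29.495


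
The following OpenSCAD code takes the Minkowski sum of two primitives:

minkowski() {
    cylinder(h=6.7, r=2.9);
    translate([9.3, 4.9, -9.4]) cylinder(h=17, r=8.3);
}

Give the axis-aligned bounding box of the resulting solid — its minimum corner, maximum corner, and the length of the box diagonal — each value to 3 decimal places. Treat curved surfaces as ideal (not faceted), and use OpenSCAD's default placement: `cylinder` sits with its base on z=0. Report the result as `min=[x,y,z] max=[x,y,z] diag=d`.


A = translate([9.3, 4.9, -9.4]) cylinder(h=17, r=8.3) → bbox [1,-3.4,-9.4] .. [17.6,13.2,7.6]
B = cylinder(h=6.7, r=2.9) → bbox [-2.9,-2.9,0] .. [2.9,2.9,6.7]
lo = A.lo+B.lo = [1-2.9, -3.4-2.9, -9.4+0] = [-1.900,-6.300,-9.400]
hi = A.hi+B.hi = [17.6+2.9, 13.2+2.9, 7.6+6.7] = [20.500,16.100,14.300]
diag = √(22.4²+22.4²+23.7²) = √1565.21 = 39.563

min=[-1.900,-6.300,-9.400] max=[20.500,16.100,14.300] diag=39.563


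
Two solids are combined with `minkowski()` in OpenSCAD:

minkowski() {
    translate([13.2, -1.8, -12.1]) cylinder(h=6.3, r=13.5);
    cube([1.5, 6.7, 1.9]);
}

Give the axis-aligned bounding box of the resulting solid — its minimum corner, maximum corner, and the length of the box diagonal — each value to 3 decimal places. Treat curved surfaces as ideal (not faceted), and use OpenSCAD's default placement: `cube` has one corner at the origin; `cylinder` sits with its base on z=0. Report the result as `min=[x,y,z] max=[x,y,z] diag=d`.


A = translate([13.2, -1.8, -12.1]) cylinder(h=6.3, r=13.5) → bbox [-0.3,-15.3,-12.1] .. [26.7,11.7,-5.8]
B = cube([1.5, 6.7, 1.9]) → bbox [0,0,0] .. [1.5,6.7,1.9]
lo = A.lo+B.lo = [-0.3+0, -15.3+0, -12.1+0] = [-0.300,-15.300,-12.100]
hi = A.hi+B.hi = [26.7+1.5, 11.7+6.7, -5.8+1.9] = [28.200,18.400,-3.900]
diag = √(28.5²+33.7²+8.2²) = √2015.18 = 44.891

min=[-0.300,-15.300,-12.100] max=[28.200,18.400,-3.900] diag=44.891


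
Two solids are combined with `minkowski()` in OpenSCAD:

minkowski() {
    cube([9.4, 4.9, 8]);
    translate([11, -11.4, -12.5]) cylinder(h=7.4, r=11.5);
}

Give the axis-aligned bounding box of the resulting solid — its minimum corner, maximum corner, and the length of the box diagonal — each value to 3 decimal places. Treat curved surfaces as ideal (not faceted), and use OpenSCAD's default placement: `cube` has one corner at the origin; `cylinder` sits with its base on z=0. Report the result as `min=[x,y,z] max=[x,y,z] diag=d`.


min=[-0.500,-22.900,-12.500] max=[31.900,5.000,2.900] diag=45.446

A = translate([11, -11.4, -12.5]) cylinder(h=7.4, r=11.5) → bbox [-0.5,-22.9,-12.5] .. [22.5,0.1,-5.1]
B = cube([9.4, 4.9, 8]) → bbox [0,0,0] .. [9.4,4.9,8]
lo = A.lo+B.lo = [-0.5+0, -22.9+0, -12.5+0] = [-0.500,-22.900,-12.500]
hi = A.hi+B.hi = [22.5+9.4, 0.1+4.9, -5.1+8] = [31.900,5.000,2.900]
diag = √(32.4²+27.9²+15.4²) = √2065.33 = 45.446


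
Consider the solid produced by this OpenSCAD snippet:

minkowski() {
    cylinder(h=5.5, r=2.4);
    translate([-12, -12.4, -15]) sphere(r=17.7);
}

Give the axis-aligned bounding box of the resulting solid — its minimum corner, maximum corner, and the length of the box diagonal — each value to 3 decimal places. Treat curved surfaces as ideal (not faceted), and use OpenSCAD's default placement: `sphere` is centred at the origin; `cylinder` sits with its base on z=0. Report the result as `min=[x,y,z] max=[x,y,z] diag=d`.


A = translate([-12, -12.4, -15]) sphere(r=17.7) → bbox [-29.7,-30.1,-32.7] .. [5.7,5.3,2.7]
B = cylinder(h=5.5, r=2.4) → bbox [-2.4,-2.4,0] .. [2.4,2.4,5.5]
lo = A.lo+B.lo = [-29.7-2.4, -30.1-2.4, -32.7+0] = [-32.100,-32.500,-32.700]
hi = A.hi+B.hi = [5.7+2.4, 5.3+2.4, 2.7+5.5] = [8.100,7.700,8.200]
diag = √(40.2²+40.2²+40.9²) = √4904.89 = 70.035

min=[-32.100,-32.500,-32.700] max=[8.100,7.700,8.200] diag=70.035


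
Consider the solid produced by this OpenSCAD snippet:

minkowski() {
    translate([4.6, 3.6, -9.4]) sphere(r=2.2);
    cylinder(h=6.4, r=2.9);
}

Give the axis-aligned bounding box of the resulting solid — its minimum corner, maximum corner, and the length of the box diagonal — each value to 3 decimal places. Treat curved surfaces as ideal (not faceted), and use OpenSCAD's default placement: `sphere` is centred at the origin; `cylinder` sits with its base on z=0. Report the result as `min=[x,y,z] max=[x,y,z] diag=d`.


min=[-0.500,-1.500,-11.600] max=[9.700,8.700,-0.800] diag=18.020

A = translate([4.6, 3.6, -9.4]) sphere(r=2.2) → bbox [2.4,1.4,-11.6] .. [6.8,5.8,-7.2]
B = cylinder(h=6.4, r=2.9) → bbox [-2.9,-2.9,0] .. [2.9,2.9,6.4]
lo = A.lo+B.lo = [2.4-2.9, 1.4-2.9, -11.6+0] = [-0.500,-1.500,-11.600]
hi = A.hi+B.hi = [6.8+2.9, 5.8+2.9, -7.2+6.4] = [9.700,8.700,-0.800]
diag = √(10.2²+10.2²+10.8²) = √324.72 = 18.020


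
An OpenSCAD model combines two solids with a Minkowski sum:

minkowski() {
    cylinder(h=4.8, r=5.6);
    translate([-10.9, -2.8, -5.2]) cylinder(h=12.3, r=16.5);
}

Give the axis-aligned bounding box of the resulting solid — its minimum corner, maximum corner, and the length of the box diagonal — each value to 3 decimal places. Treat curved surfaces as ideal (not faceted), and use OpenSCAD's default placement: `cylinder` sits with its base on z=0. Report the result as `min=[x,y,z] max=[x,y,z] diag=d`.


A = translate([-10.9, -2.8, -5.2]) cylinder(h=12.3, r=16.5) → bbox [-27.4,-19.3,-5.2] .. [5.6,13.7,7.1]
B = cylinder(h=4.8, r=5.6) → bbox [-5.6,-5.6,0] .. [5.6,5.6,4.8]
lo = A.lo+B.lo = [-27.4-5.6, -19.3-5.6, -5.2+0] = [-33.000,-24.900,-5.200]
hi = A.hi+B.hi = [5.6+5.6, 13.7+5.6, 7.1+4.8] = [11.200,19.300,11.900]
diag = √(44.2²+44.2²+17.1²) = √4199.69 = 64.805

min=[-33.000,-24.900,-5.200] max=[11.200,19.300,11.900] diag=64.805


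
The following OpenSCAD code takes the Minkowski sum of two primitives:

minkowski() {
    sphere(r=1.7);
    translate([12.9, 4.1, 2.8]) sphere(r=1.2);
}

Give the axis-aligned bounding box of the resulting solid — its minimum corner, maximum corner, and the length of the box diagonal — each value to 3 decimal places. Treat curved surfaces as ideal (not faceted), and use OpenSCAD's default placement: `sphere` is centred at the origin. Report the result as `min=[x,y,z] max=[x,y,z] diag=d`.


min=[10.000,1.200,-0.100] max=[15.800,7.000,5.700] diag=10.046

A = translate([12.9, 4.1, 2.8]) sphere(r=1.2) → bbox [11.7,2.9,1.6] .. [14.1,5.3,4]
B = sphere(r=1.7) → bbox [-1.7,-1.7,-1.7] .. [1.7,1.7,1.7]
lo = A.lo+B.lo = [11.7-1.7, 2.9-1.7, 1.6-1.7] = [10.000,1.200,-0.100]
hi = A.hi+B.hi = [14.1+1.7, 5.3+1.7, 4+1.7] = [15.800,7.000,5.700]
diag = √(5.8²+5.8²+5.8²) = √100.92 = 10.046


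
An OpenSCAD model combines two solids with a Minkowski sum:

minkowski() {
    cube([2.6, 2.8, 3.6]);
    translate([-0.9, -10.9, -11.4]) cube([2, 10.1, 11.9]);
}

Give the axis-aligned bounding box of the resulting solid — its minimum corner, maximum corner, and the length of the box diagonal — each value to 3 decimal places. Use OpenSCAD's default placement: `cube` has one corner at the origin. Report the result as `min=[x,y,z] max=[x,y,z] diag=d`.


min=[-0.900,-10.900,-11.400] max=[3.700,2.000,4.100] diag=20.684

A = translate([-0.9, -10.9, -11.4]) cube([2, 10.1, 11.9]) → bbox [-0.9,-10.9,-11.4] .. [1.1,-0.8,0.5]
B = cube([2.6, 2.8, 3.6]) → bbox [0,0,0] .. [2.6,2.8,3.6]
lo = A.lo+B.lo = [-0.9+0, -10.9+0, -11.4+0] = [-0.900,-10.900,-11.400]
hi = A.hi+B.hi = [1.1+2.6, -0.8+2.8, 0.5+3.6] = [3.700,2.000,4.100]
diag = √(4.6²+12.9²+15.5²) = √427.82 = 20.684


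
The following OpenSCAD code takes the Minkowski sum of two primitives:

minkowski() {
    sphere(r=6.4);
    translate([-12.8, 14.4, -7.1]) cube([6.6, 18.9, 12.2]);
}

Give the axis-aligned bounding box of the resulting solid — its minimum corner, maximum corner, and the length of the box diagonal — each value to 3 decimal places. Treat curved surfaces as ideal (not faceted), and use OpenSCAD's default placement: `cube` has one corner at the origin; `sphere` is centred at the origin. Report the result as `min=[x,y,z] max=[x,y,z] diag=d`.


A = translate([-12.8, 14.4, -7.1]) cube([6.6, 18.9, 12.2]) → bbox [-12.8,14.4,-7.1] .. [-6.2,33.3,5.1]
B = sphere(r=6.4) → bbox [-6.4,-6.4,-6.4] .. [6.4,6.4,6.4]
lo = A.lo+B.lo = [-12.8-6.4, 14.4-6.4, -7.1-6.4] = [-19.200,8.000,-13.500]
hi = A.hi+B.hi = [-6.2+6.4, 33.3+6.4, 5.1+6.4] = [0.200,39.700,11.500]
diag = √(19.4²+31.7²+25²) = √2006.25 = 44.791

min=[-19.200,8.000,-13.500] max=[0.200,39.700,11.500] diag=44.791


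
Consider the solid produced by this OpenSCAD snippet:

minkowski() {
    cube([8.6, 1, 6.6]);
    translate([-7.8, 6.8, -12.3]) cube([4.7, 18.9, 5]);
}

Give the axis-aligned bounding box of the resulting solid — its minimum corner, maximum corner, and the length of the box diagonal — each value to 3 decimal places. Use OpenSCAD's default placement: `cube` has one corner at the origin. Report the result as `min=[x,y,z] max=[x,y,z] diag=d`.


min=[-7.800,6.800,-12.300] max=[5.500,26.700,-0.700] diag=26.598

A = translate([-7.8, 6.8, -12.3]) cube([4.7, 18.9, 5]) → bbox [-7.8,6.8,-12.3] .. [-3.1,25.7,-7.3]
B = cube([8.6, 1, 6.6]) → bbox [0,0,0] .. [8.6,1,6.6]
lo = A.lo+B.lo = [-7.8+0, 6.8+0, -12.3+0] = [-7.800,6.800,-12.300]
hi = A.hi+B.hi = [-3.1+8.6, 25.7+1, -7.3+6.6] = [5.500,26.700,-0.700]
diag = √(13.3²+19.9²+11.6²) = √707.46 = 26.598


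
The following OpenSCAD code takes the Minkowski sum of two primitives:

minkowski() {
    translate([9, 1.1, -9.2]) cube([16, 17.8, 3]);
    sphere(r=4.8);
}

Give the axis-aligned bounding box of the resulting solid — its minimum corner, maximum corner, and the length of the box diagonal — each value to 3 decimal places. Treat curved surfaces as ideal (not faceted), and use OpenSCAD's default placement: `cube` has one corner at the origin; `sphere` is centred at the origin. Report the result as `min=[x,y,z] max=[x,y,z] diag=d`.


A = translate([9, 1.1, -9.2]) cube([16, 17.8, 3]) → bbox [9,1.1,-9.2] .. [25,18.9,-6.2]
B = sphere(r=4.8) → bbox [-4.8,-4.8,-4.8] .. [4.8,4.8,4.8]
lo = A.lo+B.lo = [9-4.8, 1.1-4.8, -9.2-4.8] = [4.200,-3.700,-14.000]
hi = A.hi+B.hi = [25+4.8, 18.9+4.8, -6.2+4.8] = [29.800,23.700,-1.400]
diag = √(25.6²+27.4²+12.6²) = √1564.88 = 39.559

min=[4.200,-3.700,-14.000] max=[29.800,23.700,-1.400] diag=39.559


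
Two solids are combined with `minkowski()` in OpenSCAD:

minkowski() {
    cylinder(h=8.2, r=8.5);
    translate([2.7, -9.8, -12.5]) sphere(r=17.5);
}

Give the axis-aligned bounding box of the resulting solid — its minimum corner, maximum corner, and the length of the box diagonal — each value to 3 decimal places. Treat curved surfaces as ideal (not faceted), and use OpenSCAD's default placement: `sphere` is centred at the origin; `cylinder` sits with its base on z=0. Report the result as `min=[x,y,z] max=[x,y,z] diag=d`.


A = translate([2.7, -9.8, -12.5]) sphere(r=17.5) → bbox [-14.8,-27.3,-30] .. [20.2,7.7,5]
B = cylinder(h=8.2, r=8.5) → bbox [-8.5,-8.5,0] .. [8.5,8.5,8.2]
lo = A.lo+B.lo = [-14.8-8.5, -27.3-8.5, -30+0] = [-23.300,-35.800,-30.000]
hi = A.hi+B.hi = [20.2+8.5, 7.7+8.5, 5+8.2] = [28.700,16.200,13.200]
diag = √(52²+52²+43.2²) = √7274.24 = 85.289

min=[-23.300,-35.800,-30.000] max=[28.700,16.200,13.200] diag=85.289


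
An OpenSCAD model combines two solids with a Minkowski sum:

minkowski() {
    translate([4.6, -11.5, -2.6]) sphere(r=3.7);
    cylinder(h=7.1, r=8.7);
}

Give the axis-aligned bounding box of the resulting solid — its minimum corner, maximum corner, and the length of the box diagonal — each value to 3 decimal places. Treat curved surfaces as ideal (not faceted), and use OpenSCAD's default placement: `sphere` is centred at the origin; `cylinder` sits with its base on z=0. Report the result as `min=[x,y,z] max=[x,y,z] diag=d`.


A = translate([4.6, -11.5, -2.6]) sphere(r=3.7) → bbox [0.9,-15.2,-6.3] .. [8.3,-7.8,1.1]
B = cylinder(h=7.1, r=8.7) → bbox [-8.7,-8.7,0] .. [8.7,8.7,7.1]
lo = A.lo+B.lo = [0.9-8.7, -15.2-8.7, -6.3+0] = [-7.800,-23.900,-6.300]
hi = A.hi+B.hi = [8.3+8.7, -7.8+8.7, 1.1+7.1] = [17.000,0.900,8.200]
diag = √(24.8²+24.8²+14.5²) = √1440.33 = 37.952

min=[-7.800,-23.900,-6.300] max=[17.000,0.900,8.200] diag=37.952


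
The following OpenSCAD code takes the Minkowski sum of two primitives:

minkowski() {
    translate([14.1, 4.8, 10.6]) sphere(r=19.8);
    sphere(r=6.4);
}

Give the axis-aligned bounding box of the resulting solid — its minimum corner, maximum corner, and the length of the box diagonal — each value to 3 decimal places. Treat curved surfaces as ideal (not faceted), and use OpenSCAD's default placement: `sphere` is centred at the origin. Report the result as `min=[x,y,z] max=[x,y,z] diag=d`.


min=[-12.100,-21.400,-15.600] max=[40.300,31.000,36.800] diag=90.759

A = translate([14.1, 4.8, 10.6]) sphere(r=19.8) → bbox [-5.7,-15,-9.2] .. [33.9,24.6,30.4]
B = sphere(r=6.4) → bbox [-6.4,-6.4,-6.4] .. [6.4,6.4,6.4]
lo = A.lo+B.lo = [-5.7-6.4, -15-6.4, -9.2-6.4] = [-12.100,-21.400,-15.600]
hi = A.hi+B.hi = [33.9+6.4, 24.6+6.4, 30.4+6.4] = [40.300,31.000,36.800]
diag = √(52.4²+52.4²+52.4²) = √8237.28 = 90.759


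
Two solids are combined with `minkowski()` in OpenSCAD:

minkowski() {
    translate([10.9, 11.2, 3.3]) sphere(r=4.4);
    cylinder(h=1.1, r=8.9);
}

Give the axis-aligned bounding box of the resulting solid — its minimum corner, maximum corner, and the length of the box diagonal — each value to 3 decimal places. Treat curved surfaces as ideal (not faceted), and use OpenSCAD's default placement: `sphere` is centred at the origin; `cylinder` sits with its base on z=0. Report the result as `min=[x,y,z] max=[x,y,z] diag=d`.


A = translate([10.9, 11.2, 3.3]) sphere(r=4.4) → bbox [6.5,6.8,-1.1] .. [15.3,15.6,7.7]
B = cylinder(h=1.1, r=8.9) → bbox [-8.9,-8.9,0] .. [8.9,8.9,1.1]
lo = A.lo+B.lo = [6.5-8.9, 6.8-8.9, -1.1+0] = [-2.400,-2.100,-1.100]
hi = A.hi+B.hi = [15.3+8.9, 15.6+8.9, 7.7+1.1] = [24.200,24.500,8.800]
diag = √(26.6²+26.6²+9.9²) = √1513.13 = 38.899

min=[-2.400,-2.100,-1.100] max=[24.200,24.500,8.800] diag=38.899


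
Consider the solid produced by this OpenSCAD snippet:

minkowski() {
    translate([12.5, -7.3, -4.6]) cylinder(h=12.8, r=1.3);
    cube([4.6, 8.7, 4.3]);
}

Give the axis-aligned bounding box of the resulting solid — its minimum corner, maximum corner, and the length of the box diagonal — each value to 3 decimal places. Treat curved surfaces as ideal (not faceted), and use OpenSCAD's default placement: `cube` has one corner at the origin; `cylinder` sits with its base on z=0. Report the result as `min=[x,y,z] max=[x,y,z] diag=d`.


A = translate([12.5, -7.3, -4.6]) cylinder(h=12.8, r=1.3) → bbox [11.2,-8.6,-4.6] .. [13.8,-6,8.2]
B = cube([4.6, 8.7, 4.3]) → bbox [0,0,0] .. [4.6,8.7,4.3]
lo = A.lo+B.lo = [11.2+0, -8.6+0, -4.6+0] = [11.200,-8.600,-4.600]
hi = A.hi+B.hi = [13.8+4.6, -6+8.7, 8.2+4.3] = [18.400,2.700,12.500]
diag = √(7.2²+11.3²+17.1²) = √471.94 = 21.724

min=[11.200,-8.600,-4.600] max=[18.400,2.700,12.500] diag=21.724


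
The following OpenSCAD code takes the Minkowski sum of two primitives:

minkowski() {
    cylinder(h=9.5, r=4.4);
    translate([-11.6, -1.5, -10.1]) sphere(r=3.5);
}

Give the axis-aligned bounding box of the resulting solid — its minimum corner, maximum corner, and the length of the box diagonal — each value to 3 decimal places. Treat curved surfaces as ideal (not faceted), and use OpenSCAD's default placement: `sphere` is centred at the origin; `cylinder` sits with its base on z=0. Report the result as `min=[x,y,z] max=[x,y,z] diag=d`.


min=[-19.500,-9.400,-13.600] max=[-3.700,6.400,2.900] diag=27.776

A = translate([-11.6, -1.5, -10.1]) sphere(r=3.5) → bbox [-15.1,-5,-13.6] .. [-8.1,2,-6.6]
B = cylinder(h=9.5, r=4.4) → bbox [-4.4,-4.4,0] .. [4.4,4.4,9.5]
lo = A.lo+B.lo = [-15.1-4.4, -5-4.4, -13.6+0] = [-19.500,-9.400,-13.600]
hi = A.hi+B.hi = [-8.1+4.4, 2+4.4, -6.6+9.5] = [-3.700,6.400,2.900]
diag = √(15.8²+15.8²+16.5²) = √771.53 = 27.776


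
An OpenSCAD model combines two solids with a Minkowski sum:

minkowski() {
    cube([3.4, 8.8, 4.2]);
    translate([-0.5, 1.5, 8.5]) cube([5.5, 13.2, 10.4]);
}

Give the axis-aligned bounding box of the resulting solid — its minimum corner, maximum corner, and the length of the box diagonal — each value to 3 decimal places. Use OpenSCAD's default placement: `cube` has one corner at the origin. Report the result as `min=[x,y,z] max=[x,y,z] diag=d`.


min=[-0.500,1.500,8.500] max=[8.400,23.500,23.100] diag=27.863

A = translate([-0.5, 1.5, 8.5]) cube([5.5, 13.2, 10.4]) → bbox [-0.5,1.5,8.5] .. [5,14.7,18.9]
B = cube([3.4, 8.8, 4.2]) → bbox [0,0,0] .. [3.4,8.8,4.2]
lo = A.lo+B.lo = [-0.5+0, 1.5+0, 8.5+0] = [-0.500,1.500,8.500]
hi = A.hi+B.hi = [5+3.4, 14.7+8.8, 18.9+4.2] = [8.400,23.500,23.100]
diag = √(8.9²+22²+14.6²) = √776.37 = 27.863


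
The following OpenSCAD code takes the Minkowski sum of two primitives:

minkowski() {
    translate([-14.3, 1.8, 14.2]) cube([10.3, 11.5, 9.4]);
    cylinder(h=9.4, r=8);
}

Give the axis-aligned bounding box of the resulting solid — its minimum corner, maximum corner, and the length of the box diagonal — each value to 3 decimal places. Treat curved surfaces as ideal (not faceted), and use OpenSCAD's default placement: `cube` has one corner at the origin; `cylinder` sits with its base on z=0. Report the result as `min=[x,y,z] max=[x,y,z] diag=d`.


A = translate([-14.3, 1.8, 14.2]) cube([10.3, 11.5, 9.4]) → bbox [-14.3,1.8,14.2] .. [-4,13.3,23.6]
B = cylinder(h=9.4, r=8) → bbox [-8,-8,0] .. [8,8,9.4]
lo = A.lo+B.lo = [-14.3-8, 1.8-8, 14.2+0] = [-22.300,-6.200,14.200]
hi = A.hi+B.hi = [-4+8, 13.3+8, 23.6+9.4] = [4.000,21.300,33.000]
diag = √(26.3²+27.5²+18.8²) = √1801.38 = 42.443

min=[-22.300,-6.200,14.200] max=[4.000,21.300,33.000] diag=42.443


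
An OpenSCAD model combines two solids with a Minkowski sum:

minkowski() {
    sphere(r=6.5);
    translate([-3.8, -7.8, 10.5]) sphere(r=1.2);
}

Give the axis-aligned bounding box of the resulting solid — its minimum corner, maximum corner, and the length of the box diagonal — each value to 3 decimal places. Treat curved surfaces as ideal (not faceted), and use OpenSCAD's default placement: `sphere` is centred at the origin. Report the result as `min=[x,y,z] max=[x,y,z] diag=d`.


min=[-11.500,-15.500,2.800] max=[3.900,-0.100,18.200] diag=26.674

A = translate([-3.8, -7.8, 10.5]) sphere(r=1.2) → bbox [-5,-9,9.3] .. [-2.6,-6.6,11.7]
B = sphere(r=6.5) → bbox [-6.5,-6.5,-6.5] .. [6.5,6.5,6.5]
lo = A.lo+B.lo = [-5-6.5, -9-6.5, 9.3-6.5] = [-11.500,-15.500,2.800]
hi = A.hi+B.hi = [-2.6+6.5, -6.6+6.5, 11.7+6.5] = [3.900,-0.100,18.200]
diag = √(15.4²+15.4²+15.4²) = √711.48 = 26.674


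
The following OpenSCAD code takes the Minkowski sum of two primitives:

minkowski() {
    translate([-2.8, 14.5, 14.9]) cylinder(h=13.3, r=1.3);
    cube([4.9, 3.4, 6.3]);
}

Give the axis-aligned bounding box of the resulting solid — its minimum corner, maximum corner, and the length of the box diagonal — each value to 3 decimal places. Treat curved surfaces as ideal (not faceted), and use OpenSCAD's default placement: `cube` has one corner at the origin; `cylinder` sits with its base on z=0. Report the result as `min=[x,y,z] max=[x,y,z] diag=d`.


A = translate([-2.8, 14.5, 14.9]) cylinder(h=13.3, r=1.3) → bbox [-4.1,13.2,14.9] .. [-1.5,15.8,28.2]
B = cube([4.9, 3.4, 6.3]) → bbox [0,0,0] .. [4.9,3.4,6.3]
lo = A.lo+B.lo = [-4.1+0, 13.2+0, 14.9+0] = [-4.100,13.200,14.900]
hi = A.hi+B.hi = [-1.5+4.9, 15.8+3.4, 28.2+6.3] = [3.400,19.200,34.500]
diag = √(7.5²+6²+19.6²) = √476.41 = 21.827

min=[-4.100,13.200,14.900] max=[3.400,19.200,34.500] diag=21.827


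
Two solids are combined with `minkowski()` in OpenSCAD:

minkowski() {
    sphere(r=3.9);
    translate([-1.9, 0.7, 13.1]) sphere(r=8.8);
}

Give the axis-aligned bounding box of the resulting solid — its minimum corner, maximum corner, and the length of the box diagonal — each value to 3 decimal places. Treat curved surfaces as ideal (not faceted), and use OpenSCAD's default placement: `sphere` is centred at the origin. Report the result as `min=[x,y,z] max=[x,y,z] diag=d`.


A = translate([-1.9, 0.7, 13.1]) sphere(r=8.8) → bbox [-10.7,-8.1,4.3] .. [6.9,9.5,21.9]
B = sphere(r=3.9) → bbox [-3.9,-3.9,-3.9] .. [3.9,3.9,3.9]
lo = A.lo+B.lo = [-10.7-3.9, -8.1-3.9, 4.3-3.9] = [-14.600,-12.000,0.400]
hi = A.hi+B.hi = [6.9+3.9, 9.5+3.9, 21.9+3.9] = [10.800,13.400,25.800]
diag = √(25.4²+25.4²+25.4²) = √1935.48 = 43.994

min=[-14.600,-12.000,0.400] max=[10.800,13.400,25.800] diag=43.994


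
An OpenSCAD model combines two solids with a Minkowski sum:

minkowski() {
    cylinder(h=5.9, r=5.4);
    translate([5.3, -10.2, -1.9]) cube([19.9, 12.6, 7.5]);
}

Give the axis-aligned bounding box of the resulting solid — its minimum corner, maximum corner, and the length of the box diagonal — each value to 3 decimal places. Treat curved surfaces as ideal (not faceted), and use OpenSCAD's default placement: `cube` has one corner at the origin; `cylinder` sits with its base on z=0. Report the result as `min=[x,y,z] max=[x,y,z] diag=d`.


A = translate([5.3, -10.2, -1.9]) cube([19.9, 12.6, 7.5]) → bbox [5.3,-10.2,-1.9] .. [25.2,2.4,5.6]
B = cylinder(h=5.9, r=5.4) → bbox [-5.4,-5.4,0] .. [5.4,5.4,5.9]
lo = A.lo+B.lo = [5.3-5.4, -10.2-5.4, -1.9+0] = [-0.100,-15.600,-1.900]
hi = A.hi+B.hi = [25.2+5.4, 2.4+5.4, 5.6+5.9] = [30.600,7.800,11.500]
diag = √(30.7²+23.4²+13.4²) = √1669.61 = 40.861

min=[-0.100,-15.600,-1.900] max=[30.600,7.800,11.500] diag=40.861


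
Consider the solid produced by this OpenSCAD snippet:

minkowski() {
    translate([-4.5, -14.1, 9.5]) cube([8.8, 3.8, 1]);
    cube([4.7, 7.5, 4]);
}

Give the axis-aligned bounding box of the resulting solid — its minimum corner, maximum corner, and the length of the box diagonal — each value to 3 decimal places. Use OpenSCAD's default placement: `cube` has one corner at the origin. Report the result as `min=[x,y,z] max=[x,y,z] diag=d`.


min=[-4.500,-14.100,9.500] max=[9.000,-2.800,14.500] diag=18.301

A = translate([-4.5, -14.1, 9.5]) cube([8.8, 3.8, 1]) → bbox [-4.5,-14.1,9.5] .. [4.3,-10.3,10.5]
B = cube([4.7, 7.5, 4]) → bbox [0,0,0] .. [4.7,7.5,4]
lo = A.lo+B.lo = [-4.5+0, -14.1+0, 9.5+0] = [-4.500,-14.100,9.500]
hi = A.hi+B.hi = [4.3+4.7, -10.3+7.5, 10.5+4] = [9.000,-2.800,14.500]
diag = √(13.5²+11.3²+5²) = √334.94 = 18.301
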